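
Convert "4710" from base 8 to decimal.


Input: "4710" in base 8
Positional expansion:
  Digit '4' (value 4) x 8^3 = 2048
  Digit '7' (value 7) x 8^2 = 448
  Digit '1' (value 1) x 8^1 = 8
  Digit '0' (value 0) x 8^0 = 0
Sum = 2504

2504


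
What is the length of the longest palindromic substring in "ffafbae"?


Input: "ffafbae"
Checking substrings for palindromes:
  [1:4] "faf" (len 3) => palindrome
  [0:2] "ff" (len 2) => palindrome
Longest palindromic substring: "faf" with length 3

3


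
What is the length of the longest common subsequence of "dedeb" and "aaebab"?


LCS of "dedeb" and "aaebab"
DP table:
           a    a    e    b    a    b
      0    0    0    0    0    0    0
  d   0    0    0    0    0    0    0
  e   0    0    0    1    1    1    1
  d   0    0    0    1    1    1    1
  e   0    0    0    1    1    1    1
  b   0    0    0    1    2    2    2
LCS length = dp[5][6] = 2

2


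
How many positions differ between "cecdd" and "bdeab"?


Comparing "cecdd" and "bdeab" position by position:
  Position 0: 'c' vs 'b' => DIFFER
  Position 1: 'e' vs 'd' => DIFFER
  Position 2: 'c' vs 'e' => DIFFER
  Position 3: 'd' vs 'a' => DIFFER
  Position 4: 'd' vs 'b' => DIFFER
Positions that differ: 5

5


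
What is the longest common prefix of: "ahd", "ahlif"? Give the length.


Words: ahd, ahlif
  Position 0: all 'a' => match
  Position 1: all 'h' => match
  Position 2: ('d', 'l') => mismatch, stop
LCP = "ah" (length 2)

2


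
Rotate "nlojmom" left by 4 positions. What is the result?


Input: "nlojmom", rotate left by 4
First 4 characters: "nloj"
Remaining characters: "mom"
Concatenate remaining + first: "mom" + "nloj" = "momnloj"

momnloj


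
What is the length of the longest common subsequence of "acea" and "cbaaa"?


LCS of "acea" and "cbaaa"
DP table:
           c    b    a    a    a
      0    0    0    0    0    0
  a   0    0    0    1    1    1
  c   0    1    1    1    1    1
  e   0    1    1    1    1    1
  a   0    1    1    2    2    2
LCS length = dp[4][5] = 2

2


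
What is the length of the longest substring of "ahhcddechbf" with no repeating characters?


Input: "ahhcddechbf"
Sliding window (track last position of each char):
  Position 0 ('a'): window [0,0] length 1 -- new best
  Position 1 ('h'): window [0,1] length 2 -- new best
  Position 2 ('h'): repeat (last at 1), move window start to 2
  Position 2 ('h'): window [2,2] length 1
  Position 3 ('c'): window [2,3] length 2
  Position 4 ('d'): window [2,4] length 3 -- new best
  Position 5 ('d'): repeat (last at 4), move window start to 5
  Position 5 ('d'): window [5,5] length 1
  Position 6 ('e'): window [5,6] length 2
  Position 7 ('c'): window [5,7] length 3
  Position 8 ('h'): window [5,8] length 4 -- new best
  Position 9 ('b'): window [5,9] length 5 -- new best
  Position 10 ('f'): window [5,10] length 6 -- new best
Longest substring with no repeats: "dechbf" with length 6

6


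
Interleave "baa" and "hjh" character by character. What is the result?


Interleaving "baa" and "hjh":
  Position 0: 'b' from first, 'h' from second => "bh"
  Position 1: 'a' from first, 'j' from second => "aj"
  Position 2: 'a' from first, 'h' from second => "ah"
Result: bhajah

bhajah


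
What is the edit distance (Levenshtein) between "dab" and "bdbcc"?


Computing edit distance: "dab" -> "bdbcc"
DP table:
           b    d    b    c    c
      0    1    2    3    4    5
  d   1    1    1    2    3    4
  a   2    2    2    2    3    4
  b   3    2    3    2    3    4
Edit distance = dp[3][5] = 4

4


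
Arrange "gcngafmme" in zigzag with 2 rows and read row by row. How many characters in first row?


Zigzag "gcngafmme" into 2 rows:
Placing characters:
  'g' => row 0
  'c' => row 1
  'n' => row 0
  'g' => row 1
  'a' => row 0
  'f' => row 1
  'm' => row 0
  'm' => row 1
  'e' => row 0
Rows:
  Row 0: "gname"
  Row 1: "cgfm"
First row length: 5

5


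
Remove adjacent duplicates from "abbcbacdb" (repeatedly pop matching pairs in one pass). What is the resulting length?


Input: abbcbacdb
Stack-based adjacent duplicate removal:
  Read 'a': push. Stack: a
  Read 'b': push. Stack: ab
  Read 'b': matches stack top 'b' => pop. Stack: a
  Read 'c': push. Stack: ac
  Read 'b': push. Stack: acb
  Read 'a': push. Stack: acba
  Read 'c': push. Stack: acbac
  Read 'd': push. Stack: acbacd
  Read 'b': push. Stack: acbacdb
Final stack: "acbacdb" (length 7)

7


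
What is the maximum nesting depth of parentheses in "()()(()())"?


Input: "()()(()())"
Tracking depth:
  Position 0 '(': depth becomes 1
  Position 1 ')': depth becomes 0
  Position 2 '(': depth becomes 1
  Position 3 ')': depth becomes 0
  Position 4 '(': depth becomes 1
  Position 5 '(': depth becomes 2
  Position 6 ')': depth becomes 1
  Position 7 '(': depth becomes 2
  Position 8 ')': depth becomes 1
  Position 9 ')': depth becomes 0
Maximum depth reached: 2

2


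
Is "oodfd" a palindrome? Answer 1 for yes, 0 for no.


Input: oodfd
Reversed: dfdoo
  Compare pos 0 ('o') with pos 4 ('d'): MISMATCH
  Compare pos 1 ('o') with pos 3 ('f'): MISMATCH
Result: not a palindrome

0


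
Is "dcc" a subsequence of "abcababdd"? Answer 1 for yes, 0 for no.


Check if "dcc" is a subsequence of "abcababdd"
Greedy scan:
  Position 0 ('a'): no match needed
  Position 1 ('b'): no match needed
  Position 2 ('c'): no match needed
  Position 3 ('a'): no match needed
  Position 4 ('b'): no match needed
  Position 5 ('a'): no match needed
  Position 6 ('b'): no match needed
  Position 7 ('d'): matches sub[0] = 'd'
  Position 8 ('d'): no match needed
Only matched 1/3 characters => not a subsequence

0


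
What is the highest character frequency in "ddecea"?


Input: ddecea
Character counts:
  'a': 1
  'c': 1
  'd': 2
  'e': 2
Maximum frequency: 2

2


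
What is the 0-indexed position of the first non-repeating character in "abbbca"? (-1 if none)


Input: abbbca
Character frequencies:
  'a': 2
  'b': 3
  'c': 1
Scanning left to right for freq == 1:
  Position 0 ('a'): freq=2, skip
  Position 1 ('b'): freq=3, skip
  Position 2 ('b'): freq=3, skip
  Position 3 ('b'): freq=3, skip
  Position 4 ('c'): unique! => answer = 4

4


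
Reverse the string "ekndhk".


Input: ekndhk
Reading characters right to left:
  Position 5: 'k'
  Position 4: 'h'
  Position 3: 'd'
  Position 2: 'n'
  Position 1: 'k'
  Position 0: 'e'
Reversed: khdnke

khdnke


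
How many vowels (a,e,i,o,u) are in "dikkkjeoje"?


Input: dikkkjeoje
Checking each character:
  'd' at position 0: consonant
  'i' at position 1: vowel (running total: 1)
  'k' at position 2: consonant
  'k' at position 3: consonant
  'k' at position 4: consonant
  'j' at position 5: consonant
  'e' at position 6: vowel (running total: 2)
  'o' at position 7: vowel (running total: 3)
  'j' at position 8: consonant
  'e' at position 9: vowel (running total: 4)
Total vowels: 4

4


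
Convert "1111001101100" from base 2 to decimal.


Input: "1111001101100" in base 2
Positional expansion:
  Digit '1' (value 1) x 2^12 = 4096
  Digit '1' (value 1) x 2^11 = 2048
  Digit '1' (value 1) x 2^10 = 1024
  Digit '1' (value 1) x 2^9 = 512
  Digit '0' (value 0) x 2^8 = 0
  Digit '0' (value 0) x 2^7 = 0
  Digit '1' (value 1) x 2^6 = 64
  Digit '1' (value 1) x 2^5 = 32
  Digit '0' (value 0) x 2^4 = 0
  Digit '1' (value 1) x 2^3 = 8
  Digit '1' (value 1) x 2^2 = 4
  Digit '0' (value 0) x 2^1 = 0
  Digit '0' (value 0) x 2^0 = 0
Sum = 7788

7788


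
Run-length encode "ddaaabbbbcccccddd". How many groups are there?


Input: ddaaabbbbcccccddd
Scanning for consecutive runs:
  Group 1: 'd' x 2 (positions 0-1)
  Group 2: 'a' x 3 (positions 2-4)
  Group 3: 'b' x 4 (positions 5-8)
  Group 4: 'c' x 5 (positions 9-13)
  Group 5: 'd' x 3 (positions 14-16)
Total groups: 5

5


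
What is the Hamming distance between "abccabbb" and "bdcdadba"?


Comparing "abccabbb" and "bdcdadba" position by position:
  Position 0: 'a' vs 'b' => differ
  Position 1: 'b' vs 'd' => differ
  Position 2: 'c' vs 'c' => same
  Position 3: 'c' vs 'd' => differ
  Position 4: 'a' vs 'a' => same
  Position 5: 'b' vs 'd' => differ
  Position 6: 'b' vs 'b' => same
  Position 7: 'b' vs 'a' => differ
Total differences (Hamming distance): 5

5


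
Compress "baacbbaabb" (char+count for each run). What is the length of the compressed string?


Input: baacbbaabb
Runs:
  'b' x 1 => "b1"
  'a' x 2 => "a2"
  'c' x 1 => "c1"
  'b' x 2 => "b2"
  'a' x 2 => "a2"
  'b' x 2 => "b2"
Compressed: "b1a2c1b2a2b2"
Compressed length: 12

12


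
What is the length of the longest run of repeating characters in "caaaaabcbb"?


Input: "caaaaabcbb"
Scanning for longest run:
  Position 1 ('a'): new char, reset run to 1
  Position 2 ('a'): continues run of 'a', length=2
  Position 3 ('a'): continues run of 'a', length=3
  Position 4 ('a'): continues run of 'a', length=4
  Position 5 ('a'): continues run of 'a', length=5
  Position 6 ('b'): new char, reset run to 1
  Position 7 ('c'): new char, reset run to 1
  Position 8 ('b'): new char, reset run to 1
  Position 9 ('b'): continues run of 'b', length=2
Longest run: 'a' with length 5

5


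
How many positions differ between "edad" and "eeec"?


Comparing "edad" and "eeec" position by position:
  Position 0: 'e' vs 'e' => same
  Position 1: 'd' vs 'e' => DIFFER
  Position 2: 'a' vs 'e' => DIFFER
  Position 3: 'd' vs 'c' => DIFFER
Positions that differ: 3

3


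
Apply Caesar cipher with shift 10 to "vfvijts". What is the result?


Caesar cipher: shift "vfvijts" by 10
  'v' (pos 21) + 10 = pos 5 = 'f'
  'f' (pos 5) + 10 = pos 15 = 'p'
  'v' (pos 21) + 10 = pos 5 = 'f'
  'i' (pos 8) + 10 = pos 18 = 's'
  'j' (pos 9) + 10 = pos 19 = 't'
  't' (pos 19) + 10 = pos 3 = 'd'
  's' (pos 18) + 10 = pos 2 = 'c'
Result: fpfstdc

fpfstdc


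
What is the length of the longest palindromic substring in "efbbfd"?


Input: "efbbfd"
Checking substrings for palindromes:
  [1:5] "fbbf" (len 4) => palindrome
  [2:4] "bb" (len 2) => palindrome
Longest palindromic substring: "fbbf" with length 4

4


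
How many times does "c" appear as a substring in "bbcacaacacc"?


Searching for "c" in "bbcacaacacc"
Scanning each position:
  Position 0: "b" => no
  Position 1: "b" => no
  Position 2: "c" => MATCH
  Position 3: "a" => no
  Position 4: "c" => MATCH
  Position 5: "a" => no
  Position 6: "a" => no
  Position 7: "c" => MATCH
  Position 8: "a" => no
  Position 9: "c" => MATCH
  Position 10: "c" => MATCH
Total occurrences: 5

5


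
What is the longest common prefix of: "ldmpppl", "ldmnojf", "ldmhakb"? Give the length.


Words: ldmpppl, ldmnojf, ldmhakb
  Position 0: all 'l' => match
  Position 1: all 'd' => match
  Position 2: all 'm' => match
  Position 3: ('p', 'n', 'h') => mismatch, stop
LCP = "ldm" (length 3)

3


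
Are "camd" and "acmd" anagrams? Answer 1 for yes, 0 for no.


Strings: "camd", "acmd"
Sorted first:  acdm
Sorted second: acdm
Sorted forms match => anagrams

1


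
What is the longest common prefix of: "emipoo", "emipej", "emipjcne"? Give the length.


Words: emipoo, emipej, emipjcne
  Position 0: all 'e' => match
  Position 1: all 'm' => match
  Position 2: all 'i' => match
  Position 3: all 'p' => match
  Position 4: ('o', 'e', 'j') => mismatch, stop
LCP = "emip" (length 4)

4


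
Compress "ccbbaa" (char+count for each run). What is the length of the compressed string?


Input: ccbbaa
Runs:
  'c' x 2 => "c2"
  'b' x 2 => "b2"
  'a' x 2 => "a2"
Compressed: "c2b2a2"
Compressed length: 6

6


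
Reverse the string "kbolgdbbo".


Input: kbolgdbbo
Reading characters right to left:
  Position 8: 'o'
  Position 7: 'b'
  Position 6: 'b'
  Position 5: 'd'
  Position 4: 'g'
  Position 3: 'l'
  Position 2: 'o'
  Position 1: 'b'
  Position 0: 'k'
Reversed: obbdglobk

obbdglobk


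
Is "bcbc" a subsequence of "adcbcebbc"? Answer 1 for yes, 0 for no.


Check if "bcbc" is a subsequence of "adcbcebbc"
Greedy scan:
  Position 0 ('a'): no match needed
  Position 1 ('d'): no match needed
  Position 2 ('c'): no match needed
  Position 3 ('b'): matches sub[0] = 'b'
  Position 4 ('c'): matches sub[1] = 'c'
  Position 5 ('e'): no match needed
  Position 6 ('b'): matches sub[2] = 'b'
  Position 7 ('b'): no match needed
  Position 8 ('c'): matches sub[3] = 'c'
All 4 characters matched => is a subsequence

1


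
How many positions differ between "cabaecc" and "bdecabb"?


Comparing "cabaecc" and "bdecabb" position by position:
  Position 0: 'c' vs 'b' => DIFFER
  Position 1: 'a' vs 'd' => DIFFER
  Position 2: 'b' vs 'e' => DIFFER
  Position 3: 'a' vs 'c' => DIFFER
  Position 4: 'e' vs 'a' => DIFFER
  Position 5: 'c' vs 'b' => DIFFER
  Position 6: 'c' vs 'b' => DIFFER
Positions that differ: 7

7


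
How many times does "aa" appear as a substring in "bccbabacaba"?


Searching for "aa" in "bccbabacaba"
Scanning each position:
  Position 0: "bc" => no
  Position 1: "cc" => no
  Position 2: "cb" => no
  Position 3: "ba" => no
  Position 4: "ab" => no
  Position 5: "ba" => no
  Position 6: "ac" => no
  Position 7: "ca" => no
  Position 8: "ab" => no
  Position 9: "ba" => no
Total occurrences: 0

0


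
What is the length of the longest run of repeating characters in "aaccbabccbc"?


Input: "aaccbabccbc"
Scanning for longest run:
  Position 1 ('a'): continues run of 'a', length=2
  Position 2 ('c'): new char, reset run to 1
  Position 3 ('c'): continues run of 'c', length=2
  Position 4 ('b'): new char, reset run to 1
  Position 5 ('a'): new char, reset run to 1
  Position 6 ('b'): new char, reset run to 1
  Position 7 ('c'): new char, reset run to 1
  Position 8 ('c'): continues run of 'c', length=2
  Position 9 ('b'): new char, reset run to 1
  Position 10 ('c'): new char, reset run to 1
Longest run: 'a' with length 2

2


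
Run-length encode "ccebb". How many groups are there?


Input: ccebb
Scanning for consecutive runs:
  Group 1: 'c' x 2 (positions 0-1)
  Group 2: 'e' x 1 (positions 2-2)
  Group 3: 'b' x 2 (positions 3-4)
Total groups: 3

3


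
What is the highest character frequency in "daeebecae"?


Input: daeebecae
Character counts:
  'a': 2
  'b': 1
  'c': 1
  'd': 1
  'e': 4
Maximum frequency: 4

4


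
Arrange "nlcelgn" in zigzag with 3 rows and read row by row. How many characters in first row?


Zigzag "nlcelgn" into 3 rows:
Placing characters:
  'n' => row 0
  'l' => row 1
  'c' => row 2
  'e' => row 1
  'l' => row 0
  'g' => row 1
  'n' => row 2
Rows:
  Row 0: "nl"
  Row 1: "leg"
  Row 2: "cn"
First row length: 2

2


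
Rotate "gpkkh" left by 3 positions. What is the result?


Input: "gpkkh", rotate left by 3
First 3 characters: "gpk"
Remaining characters: "kh"
Concatenate remaining + first: "kh" + "gpk" = "khgpk"

khgpk


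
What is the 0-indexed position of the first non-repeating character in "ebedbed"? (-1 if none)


Input: ebedbed
Character frequencies:
  'b': 2
  'd': 2
  'e': 3
Scanning left to right for freq == 1:
  Position 0 ('e'): freq=3, skip
  Position 1 ('b'): freq=2, skip
  Position 2 ('e'): freq=3, skip
  Position 3 ('d'): freq=2, skip
  Position 4 ('b'): freq=2, skip
  Position 5 ('e'): freq=3, skip
  Position 6 ('d'): freq=2, skip
  No unique character found => answer = -1

-1


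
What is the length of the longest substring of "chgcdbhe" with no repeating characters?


Input: "chgcdbhe"
Sliding window (track last position of each char):
  Position 0 ('c'): window [0,0] length 1 -- new best
  Position 1 ('h'): window [0,1] length 2 -- new best
  Position 2 ('g'): window [0,2] length 3 -- new best
  Position 3 ('c'): repeat (last at 0), move window start to 1
  Position 3 ('c'): window [1,3] length 3
  Position 4 ('d'): window [1,4] length 4 -- new best
  Position 5 ('b'): window [1,5] length 5 -- new best
  Position 6 ('h'): repeat (last at 1), move window start to 2
  Position 6 ('h'): window [2,6] length 5
  Position 7 ('e'): window [2,7] length 6 -- new best
Longest substring with no repeats: "gcdbhe" with length 6

6


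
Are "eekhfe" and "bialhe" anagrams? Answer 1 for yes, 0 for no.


Strings: "eekhfe", "bialhe"
Sorted first:  eeefhk
Sorted second: abehil
Differ at position 0: 'e' vs 'a' => not anagrams

0


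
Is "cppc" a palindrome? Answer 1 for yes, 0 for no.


Input: cppc
Reversed: cppc
  Compare pos 0 ('c') with pos 3 ('c'): match
  Compare pos 1 ('p') with pos 2 ('p'): match
Result: palindrome

1


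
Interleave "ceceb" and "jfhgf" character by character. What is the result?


Interleaving "ceceb" and "jfhgf":
  Position 0: 'c' from first, 'j' from second => "cj"
  Position 1: 'e' from first, 'f' from second => "ef"
  Position 2: 'c' from first, 'h' from second => "ch"
  Position 3: 'e' from first, 'g' from second => "eg"
  Position 4: 'b' from first, 'f' from second => "bf"
Result: cjefchegbf

cjefchegbf


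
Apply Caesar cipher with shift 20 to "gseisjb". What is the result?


Caesar cipher: shift "gseisjb" by 20
  'g' (pos 6) + 20 = pos 0 = 'a'
  's' (pos 18) + 20 = pos 12 = 'm'
  'e' (pos 4) + 20 = pos 24 = 'y'
  'i' (pos 8) + 20 = pos 2 = 'c'
  's' (pos 18) + 20 = pos 12 = 'm'
  'j' (pos 9) + 20 = pos 3 = 'd'
  'b' (pos 1) + 20 = pos 21 = 'v'
Result: amycmdv

amycmdv


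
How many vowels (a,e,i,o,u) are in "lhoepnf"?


Input: lhoepnf
Checking each character:
  'l' at position 0: consonant
  'h' at position 1: consonant
  'o' at position 2: vowel (running total: 1)
  'e' at position 3: vowel (running total: 2)
  'p' at position 4: consonant
  'n' at position 5: consonant
  'f' at position 6: consonant
Total vowels: 2

2


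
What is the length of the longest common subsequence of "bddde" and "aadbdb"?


LCS of "bddde" and "aadbdb"
DP table:
           a    a    d    b    d    b
      0    0    0    0    0    0    0
  b   0    0    0    0    1    1    1
  d   0    0    0    1    1    2    2
  d   0    0    0    1    1    2    2
  d   0    0    0    1    1    2    2
  e   0    0    0    1    1    2    2
LCS length = dp[5][6] = 2

2


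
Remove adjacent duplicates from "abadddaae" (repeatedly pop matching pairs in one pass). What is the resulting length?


Input: abadddaae
Stack-based adjacent duplicate removal:
  Read 'a': push. Stack: a
  Read 'b': push. Stack: ab
  Read 'a': push. Stack: aba
  Read 'd': push. Stack: abad
  Read 'd': matches stack top 'd' => pop. Stack: aba
  Read 'd': push. Stack: abad
  Read 'a': push. Stack: abada
  Read 'a': matches stack top 'a' => pop. Stack: abad
  Read 'e': push. Stack: abade
Final stack: "abade" (length 5)

5


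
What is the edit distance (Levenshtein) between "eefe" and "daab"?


Computing edit distance: "eefe" -> "daab"
DP table:
           d    a    a    b
      0    1    2    3    4
  e   1    1    2    3    4
  e   2    2    2    3    4
  f   3    3    3    3    4
  e   4    4    4    4    4
Edit distance = dp[4][4] = 4

4


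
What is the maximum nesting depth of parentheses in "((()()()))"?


Input: "((()()()))"
Tracking depth:
  Position 0 '(': depth becomes 1
  Position 1 '(': depth becomes 2
  Position 2 '(': depth becomes 3
  Position 3 ')': depth becomes 2
  Position 4 '(': depth becomes 3
  Position 5 ')': depth becomes 2
  Position 6 '(': depth becomes 3
  Position 7 ')': depth becomes 2
  Position 8 ')': depth becomes 1
  Position 9 ')': depth becomes 0
Maximum depth reached: 3

3


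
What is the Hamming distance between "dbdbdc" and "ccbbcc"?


Comparing "dbdbdc" and "ccbbcc" position by position:
  Position 0: 'd' vs 'c' => differ
  Position 1: 'b' vs 'c' => differ
  Position 2: 'd' vs 'b' => differ
  Position 3: 'b' vs 'b' => same
  Position 4: 'd' vs 'c' => differ
  Position 5: 'c' vs 'c' => same
Total differences (Hamming distance): 4

4


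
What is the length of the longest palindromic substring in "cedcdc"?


Input: "cedcdc"
Checking substrings for palindromes:
  [2:5] "dcd" (len 3) => palindrome
  [3:6] "cdc" (len 3) => palindrome
Longest palindromic substring: "dcd" with length 3

3


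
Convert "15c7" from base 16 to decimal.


Input: "15c7" in base 16
Positional expansion:
  Digit '1' (value 1) x 16^3 = 4096
  Digit '5' (value 5) x 16^2 = 1280
  Digit 'c' (value 12) x 16^1 = 192
  Digit '7' (value 7) x 16^0 = 7
Sum = 5575

5575


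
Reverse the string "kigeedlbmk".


Input: kigeedlbmk
Reading characters right to left:
  Position 9: 'k'
  Position 8: 'm'
  Position 7: 'b'
  Position 6: 'l'
  Position 5: 'd'
  Position 4: 'e'
  Position 3: 'e'
  Position 2: 'g'
  Position 1: 'i'
  Position 0: 'k'
Reversed: kmbldeegik

kmbldeegik


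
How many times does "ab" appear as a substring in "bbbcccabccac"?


Searching for "ab" in "bbbcccabccac"
Scanning each position:
  Position 0: "bb" => no
  Position 1: "bb" => no
  Position 2: "bc" => no
  Position 3: "cc" => no
  Position 4: "cc" => no
  Position 5: "ca" => no
  Position 6: "ab" => MATCH
  Position 7: "bc" => no
  Position 8: "cc" => no
  Position 9: "ca" => no
  Position 10: "ac" => no
Total occurrences: 1

1


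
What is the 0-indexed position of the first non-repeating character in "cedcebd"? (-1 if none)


Input: cedcebd
Character frequencies:
  'b': 1
  'c': 2
  'd': 2
  'e': 2
Scanning left to right for freq == 1:
  Position 0 ('c'): freq=2, skip
  Position 1 ('e'): freq=2, skip
  Position 2 ('d'): freq=2, skip
  Position 3 ('c'): freq=2, skip
  Position 4 ('e'): freq=2, skip
  Position 5 ('b'): unique! => answer = 5

5


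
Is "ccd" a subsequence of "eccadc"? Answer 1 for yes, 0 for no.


Check if "ccd" is a subsequence of "eccadc"
Greedy scan:
  Position 0 ('e'): no match needed
  Position 1 ('c'): matches sub[0] = 'c'
  Position 2 ('c'): matches sub[1] = 'c'
  Position 3 ('a'): no match needed
  Position 4 ('d'): matches sub[2] = 'd'
  Position 5 ('c'): no match needed
All 3 characters matched => is a subsequence

1


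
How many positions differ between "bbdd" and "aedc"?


Comparing "bbdd" and "aedc" position by position:
  Position 0: 'b' vs 'a' => DIFFER
  Position 1: 'b' vs 'e' => DIFFER
  Position 2: 'd' vs 'd' => same
  Position 3: 'd' vs 'c' => DIFFER
Positions that differ: 3

3


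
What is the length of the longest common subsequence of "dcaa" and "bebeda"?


LCS of "dcaa" and "bebeda"
DP table:
           b    e    b    e    d    a
      0    0    0    0    0    0    0
  d   0    0    0    0    0    1    1
  c   0    0    0    0    0    1    1
  a   0    0    0    0    0    1    2
  a   0    0    0    0    0    1    2
LCS length = dp[4][6] = 2

2


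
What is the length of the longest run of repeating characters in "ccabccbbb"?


Input: "ccabccbbb"
Scanning for longest run:
  Position 1 ('c'): continues run of 'c', length=2
  Position 2 ('a'): new char, reset run to 1
  Position 3 ('b'): new char, reset run to 1
  Position 4 ('c'): new char, reset run to 1
  Position 5 ('c'): continues run of 'c', length=2
  Position 6 ('b'): new char, reset run to 1
  Position 7 ('b'): continues run of 'b', length=2
  Position 8 ('b'): continues run of 'b', length=3
Longest run: 'b' with length 3

3


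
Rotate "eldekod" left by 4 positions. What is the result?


Input: "eldekod", rotate left by 4
First 4 characters: "elde"
Remaining characters: "kod"
Concatenate remaining + first: "kod" + "elde" = "kodelde"

kodelde


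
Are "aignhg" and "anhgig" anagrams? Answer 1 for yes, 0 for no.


Strings: "aignhg", "anhgig"
Sorted first:  agghin
Sorted second: agghin
Sorted forms match => anagrams

1


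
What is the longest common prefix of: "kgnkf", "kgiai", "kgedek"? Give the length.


Words: kgnkf, kgiai, kgedek
  Position 0: all 'k' => match
  Position 1: all 'g' => match
  Position 2: ('n', 'i', 'e') => mismatch, stop
LCP = "kg" (length 2)

2


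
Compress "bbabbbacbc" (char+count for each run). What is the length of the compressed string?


Input: bbabbbacbc
Runs:
  'b' x 2 => "b2"
  'a' x 1 => "a1"
  'b' x 3 => "b3"
  'a' x 1 => "a1"
  'c' x 1 => "c1"
  'b' x 1 => "b1"
  'c' x 1 => "c1"
Compressed: "b2a1b3a1c1b1c1"
Compressed length: 14

14


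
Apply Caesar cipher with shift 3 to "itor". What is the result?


Caesar cipher: shift "itor" by 3
  'i' (pos 8) + 3 = pos 11 = 'l'
  't' (pos 19) + 3 = pos 22 = 'w'
  'o' (pos 14) + 3 = pos 17 = 'r'
  'r' (pos 17) + 3 = pos 20 = 'u'
Result: lwru

lwru


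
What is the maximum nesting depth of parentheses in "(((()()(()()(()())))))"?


Input: "(((()()(()()(()())))))"
Tracking depth:
  Position 0 '(': depth becomes 1
  Position 1 '(': depth becomes 2
  Position 2 '(': depth becomes 3
  Position 3 '(': depth becomes 4
  Position 4 ')': depth becomes 3
  Position 5 '(': depth becomes 4
  Position 6 ')': depth becomes 3
  Position 7 '(': depth becomes 4
  Position 8 '(': depth becomes 5
  Position 9 ')': depth becomes 4
  Position 10 '(': depth becomes 5
  Position 11 ')': depth becomes 4
  Position 12 '(': depth becomes 5
  Position 13 '(': depth becomes 6
  Position 14 ')': depth becomes 5
  Position 15 '(': depth becomes 6
  Position 16 ')': depth becomes 5
  Position 17 ')': depth becomes 4
  Position 18 ')': depth becomes 3
  Position 19 ')': depth becomes 2
  Position 20 ')': depth becomes 1
  Position 21 ')': depth becomes 0
Maximum depth reached: 6

6


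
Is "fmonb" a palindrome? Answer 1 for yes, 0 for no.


Input: fmonb
Reversed: bnomf
  Compare pos 0 ('f') with pos 4 ('b'): MISMATCH
  Compare pos 1 ('m') with pos 3 ('n'): MISMATCH
Result: not a palindrome

0


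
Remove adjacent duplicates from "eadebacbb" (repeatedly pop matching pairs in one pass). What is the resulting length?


Input: eadebacbb
Stack-based adjacent duplicate removal:
  Read 'e': push. Stack: e
  Read 'a': push. Stack: ea
  Read 'd': push. Stack: ead
  Read 'e': push. Stack: eade
  Read 'b': push. Stack: eadeb
  Read 'a': push. Stack: eadeba
  Read 'c': push. Stack: eadebac
  Read 'b': push. Stack: eadebacb
  Read 'b': matches stack top 'b' => pop. Stack: eadebac
Final stack: "eadebac" (length 7)

7


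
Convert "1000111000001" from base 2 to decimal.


Input: "1000111000001" in base 2
Positional expansion:
  Digit '1' (value 1) x 2^12 = 4096
  Digit '0' (value 0) x 2^11 = 0
  Digit '0' (value 0) x 2^10 = 0
  Digit '0' (value 0) x 2^9 = 0
  Digit '1' (value 1) x 2^8 = 256
  Digit '1' (value 1) x 2^7 = 128
  Digit '1' (value 1) x 2^6 = 64
  Digit '0' (value 0) x 2^5 = 0
  Digit '0' (value 0) x 2^4 = 0
  Digit '0' (value 0) x 2^3 = 0
  Digit '0' (value 0) x 2^2 = 0
  Digit '0' (value 0) x 2^1 = 0
  Digit '1' (value 1) x 2^0 = 1
Sum = 4545

4545


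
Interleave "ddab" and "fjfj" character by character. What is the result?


Interleaving "ddab" and "fjfj":
  Position 0: 'd' from first, 'f' from second => "df"
  Position 1: 'd' from first, 'j' from second => "dj"
  Position 2: 'a' from first, 'f' from second => "af"
  Position 3: 'b' from first, 'j' from second => "bj"
Result: dfdjafbj

dfdjafbj


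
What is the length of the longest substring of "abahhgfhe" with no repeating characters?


Input: "abahhgfhe"
Sliding window (track last position of each char):
  Position 0 ('a'): window [0,0] length 1 -- new best
  Position 1 ('b'): window [0,1] length 2 -- new best
  Position 2 ('a'): repeat (last at 0), move window start to 1
  Position 2 ('a'): window [1,2] length 2
  Position 3 ('h'): window [1,3] length 3 -- new best
  Position 4 ('h'): repeat (last at 3), move window start to 4
  Position 4 ('h'): window [4,4] length 1
  Position 5 ('g'): window [4,5] length 2
  Position 6 ('f'): window [4,6] length 3
  Position 7 ('h'): repeat (last at 4), move window start to 5
  Position 7 ('h'): window [5,7] length 3
  Position 8 ('e'): window [5,8] length 4 -- new best
Longest substring with no repeats: "gfhe" with length 4

4


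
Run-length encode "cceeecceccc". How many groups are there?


Input: cceeecceccc
Scanning for consecutive runs:
  Group 1: 'c' x 2 (positions 0-1)
  Group 2: 'e' x 3 (positions 2-4)
  Group 3: 'c' x 2 (positions 5-6)
  Group 4: 'e' x 1 (positions 7-7)
  Group 5: 'c' x 3 (positions 8-10)
Total groups: 5

5


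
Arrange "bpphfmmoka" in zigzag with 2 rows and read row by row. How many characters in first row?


Zigzag "bpphfmmoka" into 2 rows:
Placing characters:
  'b' => row 0
  'p' => row 1
  'p' => row 0
  'h' => row 1
  'f' => row 0
  'm' => row 1
  'm' => row 0
  'o' => row 1
  'k' => row 0
  'a' => row 1
Rows:
  Row 0: "bpfmk"
  Row 1: "phmoa"
First row length: 5

5


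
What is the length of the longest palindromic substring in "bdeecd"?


Input: "bdeecd"
Checking substrings for palindromes:
  [2:4] "ee" (len 2) => palindrome
Longest palindromic substring: "ee" with length 2

2


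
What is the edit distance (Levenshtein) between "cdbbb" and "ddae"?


Computing edit distance: "cdbbb" -> "ddae"
DP table:
           d    d    a    e
      0    1    2    3    4
  c   1    1    2    3    4
  d   2    1    1    2    3
  b   3    2    2    2    3
  b   4    3    3    3    3
  b   5    4    4    4    4
Edit distance = dp[5][4] = 4

4


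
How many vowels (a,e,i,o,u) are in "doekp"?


Input: doekp
Checking each character:
  'd' at position 0: consonant
  'o' at position 1: vowel (running total: 1)
  'e' at position 2: vowel (running total: 2)
  'k' at position 3: consonant
  'p' at position 4: consonant
Total vowels: 2

2


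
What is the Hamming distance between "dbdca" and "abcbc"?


Comparing "dbdca" and "abcbc" position by position:
  Position 0: 'd' vs 'a' => differ
  Position 1: 'b' vs 'b' => same
  Position 2: 'd' vs 'c' => differ
  Position 3: 'c' vs 'b' => differ
  Position 4: 'a' vs 'c' => differ
Total differences (Hamming distance): 4

4


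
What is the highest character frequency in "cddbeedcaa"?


Input: cddbeedcaa
Character counts:
  'a': 2
  'b': 1
  'c': 2
  'd': 3
  'e': 2
Maximum frequency: 3

3


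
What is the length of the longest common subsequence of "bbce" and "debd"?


LCS of "bbce" and "debd"
DP table:
           d    e    b    d
      0    0    0    0    0
  b   0    0    0    1    1
  b   0    0    0    1    1
  c   0    0    0    1    1
  e   0    0    1    1    1
LCS length = dp[4][4] = 1

1


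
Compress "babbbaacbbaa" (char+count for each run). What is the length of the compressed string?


Input: babbbaacbbaa
Runs:
  'b' x 1 => "b1"
  'a' x 1 => "a1"
  'b' x 3 => "b3"
  'a' x 2 => "a2"
  'c' x 1 => "c1"
  'b' x 2 => "b2"
  'a' x 2 => "a2"
Compressed: "b1a1b3a2c1b2a2"
Compressed length: 14

14


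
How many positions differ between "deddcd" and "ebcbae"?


Comparing "deddcd" and "ebcbae" position by position:
  Position 0: 'd' vs 'e' => DIFFER
  Position 1: 'e' vs 'b' => DIFFER
  Position 2: 'd' vs 'c' => DIFFER
  Position 3: 'd' vs 'b' => DIFFER
  Position 4: 'c' vs 'a' => DIFFER
  Position 5: 'd' vs 'e' => DIFFER
Positions that differ: 6

6


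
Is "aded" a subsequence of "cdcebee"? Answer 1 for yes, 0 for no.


Check if "aded" is a subsequence of "cdcebee"
Greedy scan:
  Position 0 ('c'): no match needed
  Position 1 ('d'): no match needed
  Position 2 ('c'): no match needed
  Position 3 ('e'): no match needed
  Position 4 ('b'): no match needed
  Position 5 ('e'): no match needed
  Position 6 ('e'): no match needed
Only matched 0/4 characters => not a subsequence

0


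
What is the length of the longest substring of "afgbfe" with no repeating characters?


Input: "afgbfe"
Sliding window (track last position of each char):
  Position 0 ('a'): window [0,0] length 1 -- new best
  Position 1 ('f'): window [0,1] length 2 -- new best
  Position 2 ('g'): window [0,2] length 3 -- new best
  Position 3 ('b'): window [0,3] length 4 -- new best
  Position 4 ('f'): repeat (last at 1), move window start to 2
  Position 4 ('f'): window [2,4] length 3
  Position 5 ('e'): window [2,5] length 4
Longest substring with no repeats: "afgb" with length 4

4


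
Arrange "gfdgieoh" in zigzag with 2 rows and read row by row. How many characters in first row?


Zigzag "gfdgieoh" into 2 rows:
Placing characters:
  'g' => row 0
  'f' => row 1
  'd' => row 0
  'g' => row 1
  'i' => row 0
  'e' => row 1
  'o' => row 0
  'h' => row 1
Rows:
  Row 0: "gdio"
  Row 1: "fgeh"
First row length: 4

4


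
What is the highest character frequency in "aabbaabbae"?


Input: aabbaabbae
Character counts:
  'a': 5
  'b': 4
  'e': 1
Maximum frequency: 5

5


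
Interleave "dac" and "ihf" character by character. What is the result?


Interleaving "dac" and "ihf":
  Position 0: 'd' from first, 'i' from second => "di"
  Position 1: 'a' from first, 'h' from second => "ah"
  Position 2: 'c' from first, 'f' from second => "cf"
Result: diahcf

diahcf


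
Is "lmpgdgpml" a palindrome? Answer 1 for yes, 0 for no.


Input: lmpgdgpml
Reversed: lmpgdgpml
  Compare pos 0 ('l') with pos 8 ('l'): match
  Compare pos 1 ('m') with pos 7 ('m'): match
  Compare pos 2 ('p') with pos 6 ('p'): match
  Compare pos 3 ('g') with pos 5 ('g'): match
Result: palindrome

1


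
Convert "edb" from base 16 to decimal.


Input: "edb" in base 16
Positional expansion:
  Digit 'e' (value 14) x 16^2 = 3584
  Digit 'd' (value 13) x 16^1 = 208
  Digit 'b' (value 11) x 16^0 = 11
Sum = 3803

3803


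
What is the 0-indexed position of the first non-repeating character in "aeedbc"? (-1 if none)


Input: aeedbc
Character frequencies:
  'a': 1
  'b': 1
  'c': 1
  'd': 1
  'e': 2
Scanning left to right for freq == 1:
  Position 0 ('a'): unique! => answer = 0

0


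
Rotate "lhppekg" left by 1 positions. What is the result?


Input: "lhppekg", rotate left by 1
First 1 characters: "l"
Remaining characters: "hppekg"
Concatenate remaining + first: "hppekg" + "l" = "hppekgl"

hppekgl


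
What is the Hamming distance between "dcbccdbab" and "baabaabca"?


Comparing "dcbccdbab" and "baabaabca" position by position:
  Position 0: 'd' vs 'b' => differ
  Position 1: 'c' vs 'a' => differ
  Position 2: 'b' vs 'a' => differ
  Position 3: 'c' vs 'b' => differ
  Position 4: 'c' vs 'a' => differ
  Position 5: 'd' vs 'a' => differ
  Position 6: 'b' vs 'b' => same
  Position 7: 'a' vs 'c' => differ
  Position 8: 'b' vs 'a' => differ
Total differences (Hamming distance): 8

8


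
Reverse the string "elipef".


Input: elipef
Reading characters right to left:
  Position 5: 'f'
  Position 4: 'e'
  Position 3: 'p'
  Position 2: 'i'
  Position 1: 'l'
  Position 0: 'e'
Reversed: fepile

fepile


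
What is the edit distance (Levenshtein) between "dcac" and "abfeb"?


Computing edit distance: "dcac" -> "abfeb"
DP table:
           a    b    f    e    b
      0    1    2    3    4    5
  d   1    1    2    3    4    5
  c   2    2    2    3    4    5
  a   3    2    3    3    4    5
  c   4    3    3    4    4    5
Edit distance = dp[4][5] = 5

5


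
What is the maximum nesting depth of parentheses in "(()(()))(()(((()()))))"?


Input: "(()(()))(()(((()()))))"
Tracking depth:
  Position 0 '(': depth becomes 1
  Position 1 '(': depth becomes 2
  Position 2 ')': depth becomes 1
  Position 3 '(': depth becomes 2
  Position 4 '(': depth becomes 3
  Position 5 ')': depth becomes 2
  Position 6 ')': depth becomes 1
  Position 7 ')': depth becomes 0
  Position 8 '(': depth becomes 1
  Position 9 '(': depth becomes 2
  Position 10 ')': depth becomes 1
  Position 11 '(': depth becomes 2
  Position 12 '(': depth becomes 3
  Position 13 '(': depth becomes 4
  Position 14 '(': depth becomes 5
  Position 15 ')': depth becomes 4
  Position 16 '(': depth becomes 5
  Position 17 ')': depth becomes 4
  Position 18 ')': depth becomes 3
  Position 19 ')': depth becomes 2
  Position 20 ')': depth becomes 1
  Position 21 ')': depth becomes 0
Maximum depth reached: 5

5


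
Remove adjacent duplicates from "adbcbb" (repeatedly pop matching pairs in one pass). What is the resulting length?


Input: adbcbb
Stack-based adjacent duplicate removal:
  Read 'a': push. Stack: a
  Read 'd': push. Stack: ad
  Read 'b': push. Stack: adb
  Read 'c': push. Stack: adbc
  Read 'b': push. Stack: adbcb
  Read 'b': matches stack top 'b' => pop. Stack: adbc
Final stack: "adbc" (length 4)

4


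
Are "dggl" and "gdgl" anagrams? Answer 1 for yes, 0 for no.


Strings: "dggl", "gdgl"
Sorted first:  dggl
Sorted second: dggl
Sorted forms match => anagrams

1


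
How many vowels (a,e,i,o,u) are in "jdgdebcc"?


Input: jdgdebcc
Checking each character:
  'j' at position 0: consonant
  'd' at position 1: consonant
  'g' at position 2: consonant
  'd' at position 3: consonant
  'e' at position 4: vowel (running total: 1)
  'b' at position 5: consonant
  'c' at position 6: consonant
  'c' at position 7: consonant
Total vowels: 1

1


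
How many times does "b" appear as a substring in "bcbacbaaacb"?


Searching for "b" in "bcbacbaaacb"
Scanning each position:
  Position 0: "b" => MATCH
  Position 1: "c" => no
  Position 2: "b" => MATCH
  Position 3: "a" => no
  Position 4: "c" => no
  Position 5: "b" => MATCH
  Position 6: "a" => no
  Position 7: "a" => no
  Position 8: "a" => no
  Position 9: "c" => no
  Position 10: "b" => MATCH
Total occurrences: 4

4


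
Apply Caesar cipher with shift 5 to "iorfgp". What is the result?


Caesar cipher: shift "iorfgp" by 5
  'i' (pos 8) + 5 = pos 13 = 'n'
  'o' (pos 14) + 5 = pos 19 = 't'
  'r' (pos 17) + 5 = pos 22 = 'w'
  'f' (pos 5) + 5 = pos 10 = 'k'
  'g' (pos 6) + 5 = pos 11 = 'l'
  'p' (pos 15) + 5 = pos 20 = 'u'
Result: ntwklu

ntwklu


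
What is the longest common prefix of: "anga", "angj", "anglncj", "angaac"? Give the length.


Words: anga, angj, anglncj, angaac
  Position 0: all 'a' => match
  Position 1: all 'n' => match
  Position 2: all 'g' => match
  Position 3: ('a', 'j', 'l', 'a') => mismatch, stop
LCP = "ang" (length 3)

3


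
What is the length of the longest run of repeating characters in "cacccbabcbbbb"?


Input: "cacccbabcbbbb"
Scanning for longest run:
  Position 1 ('a'): new char, reset run to 1
  Position 2 ('c'): new char, reset run to 1
  Position 3 ('c'): continues run of 'c', length=2
  Position 4 ('c'): continues run of 'c', length=3
  Position 5 ('b'): new char, reset run to 1
  Position 6 ('a'): new char, reset run to 1
  Position 7 ('b'): new char, reset run to 1
  Position 8 ('c'): new char, reset run to 1
  Position 9 ('b'): new char, reset run to 1
  Position 10 ('b'): continues run of 'b', length=2
  Position 11 ('b'): continues run of 'b', length=3
  Position 12 ('b'): continues run of 'b', length=4
Longest run: 'b' with length 4

4


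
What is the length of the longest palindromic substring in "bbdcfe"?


Input: "bbdcfe"
Checking substrings for palindromes:
  [0:2] "bb" (len 2) => palindrome
Longest palindromic substring: "bb" with length 2

2


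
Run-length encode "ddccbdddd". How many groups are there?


Input: ddccbdddd
Scanning for consecutive runs:
  Group 1: 'd' x 2 (positions 0-1)
  Group 2: 'c' x 2 (positions 2-3)
  Group 3: 'b' x 1 (positions 4-4)
  Group 4: 'd' x 4 (positions 5-8)
Total groups: 4

4


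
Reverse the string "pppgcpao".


Input: pppgcpao
Reading characters right to left:
  Position 7: 'o'
  Position 6: 'a'
  Position 5: 'p'
  Position 4: 'c'
  Position 3: 'g'
  Position 2: 'p'
  Position 1: 'p'
  Position 0: 'p'
Reversed: oapcgppp

oapcgppp


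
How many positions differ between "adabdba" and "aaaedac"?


Comparing "adabdba" and "aaaedac" position by position:
  Position 0: 'a' vs 'a' => same
  Position 1: 'd' vs 'a' => DIFFER
  Position 2: 'a' vs 'a' => same
  Position 3: 'b' vs 'e' => DIFFER
  Position 4: 'd' vs 'd' => same
  Position 5: 'b' vs 'a' => DIFFER
  Position 6: 'a' vs 'c' => DIFFER
Positions that differ: 4

4


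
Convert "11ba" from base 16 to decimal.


Input: "11ba" in base 16
Positional expansion:
  Digit '1' (value 1) x 16^3 = 4096
  Digit '1' (value 1) x 16^2 = 256
  Digit 'b' (value 11) x 16^1 = 176
  Digit 'a' (value 10) x 16^0 = 10
Sum = 4538

4538


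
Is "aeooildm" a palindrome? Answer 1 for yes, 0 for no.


Input: aeooildm
Reversed: mdliooea
  Compare pos 0 ('a') with pos 7 ('m'): MISMATCH
  Compare pos 1 ('e') with pos 6 ('d'): MISMATCH
  Compare pos 2 ('o') with pos 5 ('l'): MISMATCH
  Compare pos 3 ('o') with pos 4 ('i'): MISMATCH
Result: not a palindrome

0
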